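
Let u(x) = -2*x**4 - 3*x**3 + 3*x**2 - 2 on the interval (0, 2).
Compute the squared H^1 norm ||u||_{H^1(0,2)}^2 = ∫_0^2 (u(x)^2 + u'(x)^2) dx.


||u||_{H^1}^2 = 873112/315

The H^1 norm (squared) on an interval (0, L) is
  ||u||_{H^1}^2 = ∫_0^L u(x)^2 dx + ∫_0^L u'(x)^2 dx.
Compute u'(x) = -8*x**3 - 9*x**2 + 6*x.
Then u(x)^2 = 4*x**8 + 12*x**7 - 3*x**6 - 18*x**5 + 17*x**4 + 12*x**3 - 12*x**2 + 4 and u'(x)^2 = 64*x**6 + 144*x**5 - 15*x**4 - 108*x**3 + 36*x**2.
Integrate each monomial from 0 to 2 using ∫_0^2 c·x^n dx = c·2^(n+1)/(n+1):
  ∫_0^2 u(x)^2 dx = ∫_0^2 (4*x^8 + 12*x^7 - 3*x^6 - 18*x^5 + 17*x^4 + 12*x^3 - 12*x^2 + 4) dx. Term by term:
    ∫_0^2 4*x^8 dx = 2048/9;  ∫_0^2 12*x^7 dx = 384;  ∫_0^2 -3*x^6 dx = -384/7;
    ∫_0^2 -18*x^5 dx = -192;  ∫_0^2 17*x^4 dx = 544/5;  ∫_0^2 12*x^3 dx = 48;
    ∫_0^2 -12*x^2 dx = -32;  ∫_0^2 4 dx = 8.
  Sum: 2048/9 + 384 − 384/7 − 192 + 544/5 + 48 − 32 + 8 = 156712/315.
  ∫_0^2 u'(x)^2 dx = ∫_0^2 (64*x^6 + 144*x^5 - 15*x^4 - 108*x^3 + 36*x^2) dx. Term by term:
    ∫_0^2 64*x^6 dx = 8192/7;  ∫_0^2 144*x^5 dx = 1536;  ∫_0^2 -15*x^4 dx = -96;
    ∫_0^2 -108*x^3 dx = -432;  ∫_0^2 36*x^2 dx = 96.
  Sum: 8192/7 + 1536 − 96 − 432 + 96 = 15920/7.
Adding: ||u||_{H^1}^2 = 156712/315 + 15920/7 = 873112/315.


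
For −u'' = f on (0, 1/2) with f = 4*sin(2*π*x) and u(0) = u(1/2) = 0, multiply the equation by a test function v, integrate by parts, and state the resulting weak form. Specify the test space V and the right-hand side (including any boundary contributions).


V = H^1_0(0, 1/2) (so v(0) = v(1/2) = 0); weak form: ∫_0^1/2 u'v' dx = ∫_0^1/2 (4*sin(2*π*x)) v dx for all v ∈ V.

Multiply both sides by a test function v and integrate from 0 to 1/2:
  ∫_0^1/2 −u''(x) v(x) dx = ∫_0^1/2 f(x) v(x) dx.
Integrate the LHS by parts once:
  ∫_0^1/2 −u'' v dx = −[u'(x) v(x)]_0^1/2 + ∫_0^1/2 u'(x) v'(x) dx.
Thus ∫_0^1/2 u'(x) v'(x) dx = ∫_0^1/2 f(x) v(x) dx + [u'(x) v(x)]_0^1/2.
Choose V so that boundary terms are either known or forced to vanish.
u is Dirichlet: u(0) = u(1/2) = 0. Let V = H^1_0(0, 1/2); then v(0) = v(1/2) = 0, and [u' v]_0^1/2 = 0.
Weak formulation: find u (satisfying any essential BC) such that ∫_0^1/2 u'(x) v'(x) dx = ∫_0^1/2 f v dx for all v ∈ V.
Substituting f(x) = 4*sin(2*π*x), the right-hand side is ∫_0^1/2 (4*sin(2*π*x)) v dx.


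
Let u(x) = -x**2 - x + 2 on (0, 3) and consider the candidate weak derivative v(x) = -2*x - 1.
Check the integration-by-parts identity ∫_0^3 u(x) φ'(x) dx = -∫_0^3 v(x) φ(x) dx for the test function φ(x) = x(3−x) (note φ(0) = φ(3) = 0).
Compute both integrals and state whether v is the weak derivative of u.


LHS = 18, RHS = 18. Yes, v = u' weakly.

u(x) = -x**2 - x + 2, classical derivative u'(x) = -2*x - 1.
φ(x) = x(3−x), so φ'(x) = 3 - 2*x.
Note φ(0) = φ(3) = 0, so the boundary term u·φ vanishes.
LHS = ∫_0^3 u(x) φ'(x) dx = ∫_0^3 (2*x^3 - x^2 - 7*x + 6) dx. Term by term:
  ∫_0^3 2*x^3 dx = 81/2;  ∫_0^3 -x^2 dx = -9;  ∫_0^3 -7*x dx = -63/2;
  ∫_0^3 6 dx = 18.
Sum: 81/2 − 9 − 63/2 + 18 = 18.
So LHS = 18.
∫_0^3 v(x) φ(x) dx = ∫_0^3 (2*x^3 - 5*x^2 - 3*x) dx. Term by term:
  ∫_0^3 2*x^3 dx = 81/2;  ∫_0^3 -5*x^2 dx = -45;  ∫_0^3 -3*x dx = -27/2.
Sum: 81/2 − 45 − 27/2 = -18.
So RHS = -∫_0^3 v(x) φ(x) dx = 18.
LHS = RHS, so the identity holds for this test φ.
Moreover u is smooth here and v(x) = u'(x) = -2*x - 1 pointwise, so the identity holds for every test function. Hence v is the weak derivative of u.


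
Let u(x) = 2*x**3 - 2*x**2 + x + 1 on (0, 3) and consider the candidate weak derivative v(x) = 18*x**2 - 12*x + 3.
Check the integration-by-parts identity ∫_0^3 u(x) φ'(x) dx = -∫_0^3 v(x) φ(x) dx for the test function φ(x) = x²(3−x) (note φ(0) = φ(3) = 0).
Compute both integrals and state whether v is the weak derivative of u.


LHS = -2079/20, RHS = -6237/20. No, v is not the weak derivative of u.

u(x) = 2*x**3 - 2*x**2 + x + 1, classical derivative u'(x) = 6*x**2 - 4*x + 1.
φ(x) = x²(3−x), so φ'(x) = 3*x*(2 - x).
Note φ(0) = φ(3) = 0, so the boundary term u·φ vanishes.
LHS = ∫_0^3 u(x) φ'(x) dx = ∫_0^3 (-6*x^5 + 18*x^4 - 15*x^3 + 3*x^2 + 6*x) dx. Term by term:
  ∫_0^3 -6*x^5 dx = -729;  ∫_0^3 18*x^4 dx = 4374/5;  ∫_0^3 -15*x^3 dx = -1215/4;
  ∫_0^3 3*x^2 dx = 27;  ∫_0^3 6*x dx = 27.
Sum: -729 + 4374/5 − 1215/4 + 27 + 27 = -2079/20.
So LHS = -2079/20.
∫_0^3 v(x) φ(x) dx = ∫_0^3 (-18*x^5 + 66*x^4 - 39*x^3 + 9*x^2) dx. Term by term:
  ∫_0^3 -18*x^5 dx = -2187;  ∫_0^3 66*x^4 dx = 16038/5;  ∫_0^3 -39*x^3 dx = -3159/4;
  ∫_0^3 9*x^2 dx = 81.
Sum: -2187 + 16038/5 − 3159/4 + 81 = 6237/20.
So RHS = -∫_0^3 v(x) φ(x) dx = -6237/20.
LHS − RHS = 2079/10 ≠ 0, so the identity fails.
(For a valid weak derivative the identity must hold for EVERY test function, in particular this one. The failure shows v is NOT the weak derivative of u.)
Correct weak derivative would be u'(x) = 6*x**2 - 4*x + 1.


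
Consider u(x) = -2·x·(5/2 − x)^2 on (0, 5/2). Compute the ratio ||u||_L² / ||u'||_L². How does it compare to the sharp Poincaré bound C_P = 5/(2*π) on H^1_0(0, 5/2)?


||u||_L² / ||u'||_L² = 5*sqrt(14)/28 < C_P = 5/(2*π).

u(x) = -2·x·(5/2 − x)^2, so u'(x) = (5 - 6*x)*(x - 5/2).
u(x) = -2·x·(5/2 − x)^2 vanishes at x = 0 and x = 5/2, so u ∈ H^1_0(0, 5/2). Differentiate via the product rule and integrate the resulting polynomials term by term.
  ∫_0^5/2 u² dx = ∫_0^5/2 (4*x^6 - 40*x^5 + 150*x^4 - 250*x^3 + 625*x^2/4) dx. Term by term:
    ∫_0^5/2 4*x^6 dx = 78125/224;  ∫_0^5/2 -40*x^5 dx = -78125/48;  ∫_0^5/2 150*x^4 dx = 46875/16;
    ∫_0^5/2 -250*x^3 dx = -78125/32;  ∫_0^5/2 625*x^2/4 dx = 78125/96.
  Sum: 78125/224 − 78125/48 + 46875/16 − 78125/32 + 78125/96 = 15625/672.
  ∫_0^5/2 (u')² dx = ∫_0^5/2 (36*x^4 - 240*x^3 + 550*x^2 - 500*x + 625/4) dx. Term by term:
    ∫_0^5/2 36*x^4 dx = 5625/8;  ∫_0^5/2 -240*x^3 dx = -9375/4;  ∫_0^5/2 550*x^2 dx = 34375/12;
    ∫_0^5/2 -500*x dx = -3125/2;  ∫_0^5/2 625/4 dx = 3125/8.
  Sum: 5625/8 − 9375/4 + 34375/12 − 3125/2 + 3125/8 = 625/12.
∫_0^5/2 u² dx = 15625/672, so ||u||_L² = 125*sqrt(42)/168.
∫_0^5/2 (u')² dx = 625/12, so ||u'||_L² = 25*sqrt(3)/6.
Ratio ||u||_L² / ||u'||_L² = 5*sqrt(14)/28.
Sharp Poincaré constant on H^1_0(0, 5/2) is C_P = L/π = 5/(2*π), achieved by sin(2*π/5·x).
A polynomial bump cannot attain the sharp Poincaré constant (only the first sine eigenfunction does), so the ratio is strictly less than C_P, consistent with ||u||_L² ≤ C_P ||u'||_L².


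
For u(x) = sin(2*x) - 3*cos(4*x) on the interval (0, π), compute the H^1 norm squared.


||u||_{H^1(0,π)}^2 = 79*π

u'(x) = 12*sin(4*x) + 2*cos(2*x).
Expand u² and (u')² and integrate term by term on (0, π), using: for integers n ≥ 1, ∫_0^π sin²(nx) dx = ∫_0^π cos²(nx) dx = π/2; for n ≠ n', ∫_0^π sin(nx)sin(n'x) dx = ∫_0^π cos(nx)cos(n'x) dx = 0; and by product-to-sum, ∫_0^π sin(nx)cos(n'x) dx = ½∫_0^π [sin((n+n')x) + sin((n−n')x)] dx, which is 0 when n+n' is even and 2n/(n²−n'²) when n+n' is odd (it need not vanish on (0, π)).
  u² squared terms: (-3)²·∫cos(4x)² dx = 9·π/2 = 9*π/2;  (1)²·∫sin(2x)² dx = 1·π/2 = π/2.
  u² cross terms: 2·(-3)·(1)·∫cos(4x)·sin(2x) dx = -6·(0) = 0.
  So ∫_0^π u² dx = 9*π/2 + π/2 + 0 = 5*π.
  (u')² squared terms: (2)²·∫cos(2x)² dx = 4·π/2 = 2*π;  (12)²·∫sin(4x)² dx = 144·π/2 = 72*π.
  (u')² cross terms: 2·(2)·(12)·∫cos(2x)·sin(4x) dx = 48·(0) = 0.
  So ∫_0^π (u')² dx = 2*π + 72*π + 0 = 74*π.
||u||_{H^1}^2 = (5*π) + (74*π) = 79*π.


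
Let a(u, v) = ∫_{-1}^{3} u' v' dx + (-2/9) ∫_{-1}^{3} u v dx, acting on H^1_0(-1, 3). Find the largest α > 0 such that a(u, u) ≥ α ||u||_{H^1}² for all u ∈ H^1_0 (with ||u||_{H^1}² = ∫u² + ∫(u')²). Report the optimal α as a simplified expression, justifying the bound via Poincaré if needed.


α = (-32/9 + π^2)/(π^2 + 16)

Coercivity of a(·,·) on H^1_0(-1, 3) means a(u, u) ≥ α ||u||_{H^1}² for every u ∈ H^1_0.
The interval has length L = 4, and Poincaré/coercivity depend only on L. Here a(u, u) = ∫(u')² + (-2/9)·∫u².
Here c = -2/9 < 0 with |c| < (π/L)² = π^2/16, so coercivity still holds. The condition a(u,u) ≥ α||u||_{H^1}² reads (1−α)∫(u')² ≥ (α−c)∫u². Any admissible α is ≤ 1 (rapidly oscillating u have ∫u²/∫(u')² → 0), and α = 1 would force 0 ≥ (1−c)∫u², impossible since c < 1; so 1−α > 0. By the sharp Poincaré inequality on H^1_0 of an interval of length L, ∫(u')² ≥ (π/L)²∫u² with equality for the first sine mode sin(π(x−x₀)/L) (x₀ the left endpoint), so the inequality holds for all u iff (1−α)(π/L)² ≥ α − c, i.e. α ≤ ((π/L)² + c)/((π/L)² + 1) = (1 + c(L/π)²)/(1 + (L/π)²). (Direct route, valid since c ≤ 0: Poincaré gives c∫u² ≥ c(L/π)²∫(u')², so a(u,u) ≥ (1 + c(L/π)²)∫(u')², while ||u||_{H^1}² ≤ (1 + (L/π)²)∫(u')²; dividing yields the same α.) With (π/L)² = π^2/16 and c = -2/9, the largest admissible constant is α = ((π/L)² + c)/((π/L)² + 1).
Simplifying, α = (-32/9 + π^2)/(π^2 + 16).


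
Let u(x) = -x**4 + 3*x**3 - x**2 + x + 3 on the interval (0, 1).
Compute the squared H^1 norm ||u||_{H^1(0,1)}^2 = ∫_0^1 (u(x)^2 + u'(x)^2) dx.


||u||_{H^1}^2 = 24131/1260

The H^1 norm (squared) on an interval (0, L) is
  ||u||_{H^1}^2 = ∫_0^L u(x)^2 dx + ∫_0^L u'(x)^2 dx.
Compute u'(x) = -4*x**3 + 9*x**2 - 2*x + 1.
Then u(x)^2 = x**8 - 6*x**7 + 11*x**6 - 8*x**5 + x**4 + 16*x**3 - 5*x**2 + 6*x + 9 and u'(x)^2 = 16*x**6 - 72*x**5 + 97*x**4 - 44*x**3 + 22*x**2 - 4*x + 1.
Integrate each monomial from 0 to 1 using ∫_0^1 c·x^n dx = c·1^(n+1)/(n+1):
  ∫_0^1 u(x)^2 dx = ∫_0^1 (x^8 - 6*x^7 + 11*x^6 - 8*x^5 + x^4 + 16*x^3 - 5*x^2 + 6*x + 9) dx. Term by term:
    ∫_0^1 x^8 dx = 1/9;  ∫_0^1 -6*x^7 dx = -3/4;  ∫_0^1 11*x^6 dx = 11/7;
    ∫_0^1 -8*x^5 dx = -4/3;  ∫_0^1 x^4 dx = 1/5;  ∫_0^1 16*x^3 dx = 4;
    ∫_0^1 -5*x^2 dx = -5/3;  ∫_0^1 6*x dx = 3;  ∫_0^1 9 dx = 9.
  Sum: 1/9 − 3/4 + 11/7 − 4/3 + 1/5 + 4 − 5/3 + 3 + 9 = 17807/1260.
  ∫_0^1 u'(x)^2 dx = ∫_0^1 (16*x^6 - 72*x^5 + 97*x^4 - 44*x^3 + 22*x^2 - 4*x + 1) dx. Term by term:
    ∫_0^1 16*x^6 dx = 16/7;  ∫_0^1 -72*x^5 dx = -12;  ∫_0^1 97*x^4 dx = 97/5;
    ∫_0^1 -44*x^3 dx = -11;  ∫_0^1 22*x^2 dx = 22/3;  ∫_0^1 -4*x dx = -2;
    ∫_0^1 1 dx = 1.
  Sum: 16/7 − 12 + 97/5 − 11 + 22/3 − 2 + 1 = 527/105.
Adding: ||u||_{H^1}^2 = 17807/1260 + 527/105 = 24131/1260.


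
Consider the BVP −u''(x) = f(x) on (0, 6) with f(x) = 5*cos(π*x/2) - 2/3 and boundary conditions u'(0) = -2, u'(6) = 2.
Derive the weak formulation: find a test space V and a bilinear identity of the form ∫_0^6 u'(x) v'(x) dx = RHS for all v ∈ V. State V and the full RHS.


V = H^1(0, 6) (v unrestricted at boundary; u is determined up to an additive constant); weak form: ∫_0^6 u'v' dx = ∫_0^6 (5*cos(π*x/2) - 2/3) v dx + 2·v(6) + 2·v(0) for all v ∈ V.

Multiply both sides by a test function v and integrate from 0 to 6:
  ∫_0^6 −u''(x) v(x) dx = ∫_0^6 f(x) v(x) dx.
Integrate the LHS by parts once:
  ∫_0^6 −u'' v dx = −[u'(x) v(x)]_0^6 + ∫_0^6 u'(x) v'(x) dx.
Thus ∫_0^6 u'(x) v'(x) dx = ∫_0^6 f(x) v(x) dx + [u'(x) v(x)]_0^6.
Choose V so that boundary terms are either known or forced to vanish.
u has inhomogeneous Neumann u'(0) = -2, u'(6) = 2. [u' v]_0^6 = (2)·v(6) − (-2)·v(0) = 2·v(6) + 2·v(0). Take V = H^1(0, 6); boundary term becomes part of RHS.
Weak formulation: find u (satisfying any essential BC) such that ∫_0^6 u'(x) v'(x) dx = ∫_0^6 f v dx + 2·v(6) + 2·v(0) for all v ∈ V (Neumann data are natural BCs: they enter the RHS as boundary terms).
Substituting f(x) = 5*cos(π*x/2) - 2/3, the right-hand side is ∫_0^6 (5*cos(π*x/2) - 2/3) v dx + 2·v(6) + 2·v(0).
Compatibility check (pure Neumann): taking v ≡ 1 ∈ V gives 0 = ∫_0^6 f dx + (2) − (-2), i.e. ∫_0^6 f dx must equal u'(0) − u'(6) = -4. Indeed ∫_0^6 (5*cos(π*x/2) - 2/3) dx = -4, so the data are compatible. The solution is then unique only up to an additive constant (fix it e.g. by requiring ∫_0^6 u dx = 0).


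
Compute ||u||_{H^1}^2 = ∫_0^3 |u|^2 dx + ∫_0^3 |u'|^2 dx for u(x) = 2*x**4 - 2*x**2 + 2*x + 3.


||u||_{H^1}^2 = 127311/5

The H^1 norm (squared) on an interval (0, L) is
  ||u||_{H^1}^2 = ∫_0^L u(x)^2 dx + ∫_0^L u'(x)^2 dx.
Compute u'(x) = 8*x**3 - 4*x + 2.
Then u(x)^2 = 4*x**8 - 8*x**6 + 8*x**5 + 16*x**4 - 8*x**3 - 8*x**2 + 12*x + 9 and u'(x)^2 = 64*x**6 - 64*x**4 + 32*x**3 + 16*x**2 - 16*x + 4.
Integrate each monomial from 0 to 3 using ∫_0^3 c·x^n dx = c·3^(n+1)/(n+1):
  ∫_0^3 u(x)^2 dx = ∫_0^3 (4*x^8 - 8*x^6 + 8*x^5 + 16*x^4 - 8*x^3 - 8*x^2 + 12*x + 9) dx. Term by term:
    ∫_0^3 4*x^8 dx = 8748;  ∫_0^3 -8*x^6 dx = -17496/7;  ∫_0^3 8*x^5 dx = 972;
    ∫_0^3 16*x^4 dx = 3888/5;  ∫_0^3 -8*x^3 dx = -162;  ∫_0^3 -8*x^2 dx = -72;
    ∫_0^3 12*x dx = 54;  ∫_0^3 9 dx = 27.
  Sum: 8748 − 17496/7 + 972 + 3888/5 − 162 − 72 + 54 + 27 = 274581/35.
  ∫_0^3 u'(x)^2 dx = ∫_0^3 (64*x^6 - 64*x^4 + 32*x^3 + 16*x^2 - 16*x + 4) dx. Term by term:
    ∫_0^3 64*x^6 dx = 139968/7;  ∫_0^3 -64*x^4 dx = -15552/5;  ∫_0^3 32*x^3 dx = 648;
    ∫_0^3 16*x^2 dx = 144;  ∫_0^3 -16*x dx = -72;  ∫_0^3 4 dx = 12.
  Sum: 139968/7 − 15552/5 + 648 + 144 − 72 + 12 = 616596/35.
Adding: ||u||_{H^1}^2 = 274581/35 + 616596/35 = 127311/5.


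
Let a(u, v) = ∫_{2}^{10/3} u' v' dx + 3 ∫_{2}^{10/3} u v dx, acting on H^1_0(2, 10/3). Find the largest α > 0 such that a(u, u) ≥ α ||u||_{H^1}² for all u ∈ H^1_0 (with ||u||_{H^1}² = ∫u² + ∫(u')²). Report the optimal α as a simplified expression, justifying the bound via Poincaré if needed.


α = 1

Coercivity of a(·,·) on H^1_0(2, 10/3) means a(u, u) ≥ α ||u||_{H^1}² for every u ∈ H^1_0.
The interval has length L = 4/3, and Poincaré/coercivity depend only on L. Here a(u, u) = ∫(u')² + (3)·∫u².
Here c = 3 ≥ 1, so a(u,u) = ∫(u')² + c∫u² ≥ ∫(u')² + ∫u² = ||u||_{H^1}², i.e. α = 1 works. No larger α is possible: a(u,u) ≥ α||u||_{H^1}² means (1−α)∫(u')² ≥ (α−c)∫u², and for the modes u_n = sin(nπ(x−x₀)/L) (x₀ the left endpoint) one has ∫u_n²/∫(u_n')² = (L/(nπ))² → 0, so a(u_n,u_n)/||u_n||_{H^1}² → 1. Hence the optimal constant is α = 1.
Therefore α = 1.


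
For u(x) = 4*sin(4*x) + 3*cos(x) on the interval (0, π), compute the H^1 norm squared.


||u||_{H^1(0,π)}^2 = 128/5 + 145*π

u'(x) = -3*sin(x) + 16*cos(4*x).
Expand u² and (u')² and integrate term by term on (0, π), using: for integers n ≥ 1, ∫_0^π sin²(nx) dx = ∫_0^π cos²(nx) dx = π/2; for n ≠ n', ∫_0^π sin(nx)sin(n'x) dx = ∫_0^π cos(nx)cos(n'x) dx = 0; and by product-to-sum, ∫_0^π sin(nx)cos(n'x) dx = ½∫_0^π [sin((n+n')x) + sin((n−n')x)] dx, which is 0 when n+n' is even and 2n/(n²−n'²) when n+n' is odd (it need not vanish on (0, π)).
  u² squared terms: (3)²·∫cos(x)² dx = 9·π/2 = 9*π/2;  (4)²·∫sin(4x)² dx = 16·π/2 = 8*π.
  u² cross terms: 2·(3)·(4)·∫cos(x)·sin(4x) dx = 24·(8/15) = 64/5.
  So ∫_0^π u² dx = 9*π/2 + 8*π + 64/5 = 64/5 + 25*π/2.
  (u')² squared terms: (-3)²·∫sin(x)² dx = 9·π/2 = 9*π/2;  (16)²·∫cos(4x)² dx = 256·π/2 = 128*π.
  (u')² cross terms: 2·(-3)·(16)·∫sin(x)·cos(4x) dx = -96·(-2/15) = 64/5.
  So ∫_0^π (u')² dx = 9*π/2 + 128*π + 64/5 = 64/5 + 265*π/2.
||u||_{H^1}^2 = (64/5 + 25*π/2) + (64/5 + 265*π/2) = 128/5 + 145*π.


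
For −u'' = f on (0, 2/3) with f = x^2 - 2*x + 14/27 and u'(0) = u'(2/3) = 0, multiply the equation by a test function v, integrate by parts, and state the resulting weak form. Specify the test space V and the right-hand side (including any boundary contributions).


V = H^1(0, 2/3) (no boundary constraint on v; u is determined up to an additive constant); weak form: ∫_0^2/3 u'v' dx = ∫_0^2/3 (x^2 - 2*x + 14/27) v dx for all v ∈ V.

Multiply both sides by a test function v and integrate from 0 to 2/3:
  ∫_0^2/3 −u''(x) v(x) dx = ∫_0^2/3 f(x) v(x) dx.
Integrate the LHS by parts once:
  ∫_0^2/3 −u'' v dx = −[u'(x) v(x)]_0^2/3 + ∫_0^2/3 u'(x) v'(x) dx.
Thus ∫_0^2/3 u'(x) v'(x) dx = ∫_0^2/3 f(x) v(x) dx + [u'(x) v(x)]_0^2/3.
Choose V so that boundary terms are either known or forced to vanish.
u has homogeneous Neumann: u'(0) = u'(2/3) = 0. So [u' v]_0^2/3 = 0·v(2/3) − 0·v(0) = 0 for any v; take V = H^1(0, 2/3).
Weak formulation: find u (satisfying any essential BC) such that ∫_0^2/3 u'(x) v'(x) dx = ∫_0^2/3 f v dx for all v ∈ V (homogeneous Neumann, so boundary terms vanish).
Substituting f(x) = x^2 - 2*x + 14/27, the right-hand side is ∫_0^2/3 (x^2 - 2*x + 14/27) v dx.
Compatibility check (pure Neumann): taking v ≡ 1 ∈ V gives 0 = ∫_0^2/3 f dx + (0) − (0), i.e. ∫_0^2/3 f dx must equal u'(0) − u'(2/3) = 0. Indeed ∫_0^2/3 (x^2 - 2*x + 14/27) dx = 0, so the data are compatible. The solution is then unique only up to an additive constant (fix it e.g. by requiring ∫_0^2/3 u dx = 0).


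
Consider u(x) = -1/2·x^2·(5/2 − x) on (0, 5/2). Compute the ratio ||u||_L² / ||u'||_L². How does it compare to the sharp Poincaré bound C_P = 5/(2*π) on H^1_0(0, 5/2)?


||u||_L² / ||u'||_L² = 5*sqrt(14)/28 < C_P = 5/(2*π).

u(x) = -1/2·x^2·(5/2 − x), so u'(x) = x*(3*x - 5)/2.
u(x) = -1/2·x^2·(5/2 − x) vanishes at x = 0 and x = 5/2, so u ∈ H^1_0(0, 5/2). Differentiate via the product rule and integrate the resulting polynomials term by term.
  ∫_0^5/2 u² dx = ∫_0^5/2 (x^6/4 - 5*x^5/4 + 25*x^4/16) dx. Term by term:
    ∫_0^5/2 x^6/4 dx = 78125/3584;  ∫_0^5/2 -5*x^5/4 dx = -78125/1536;  ∫_0^5/2 25*x^4/16 dx = 15625/512.
  Sum: 78125/3584 − 78125/1536 + 15625/512 = 15625/10752.
  ∫_0^5/2 (u')² dx = ∫_0^5/2 (9*x^4/4 - 15*x^3/2 + 25*x^2/4) dx. Term by term:
    ∫_0^5/2 9*x^4/4 dx = 5625/128;  ∫_0^5/2 -15*x^3/2 dx = -9375/128;  ∫_0^5/2 25*x^2/4 dx = 3125/96.
  Sum: 5625/128 − 9375/128 + 3125/96 = 625/192.
∫_0^5/2 u² dx = 15625/10752, so ||u||_L² = 125*sqrt(42)/672.
∫_0^5/2 (u')² dx = 625/192, so ||u'||_L² = 25*sqrt(3)/24.
Ratio ||u||_L² / ||u'||_L² = 5*sqrt(14)/28.
Sharp Poincaré constant on H^1_0(0, 5/2) is C_P = L/π = 5/(2*π), achieved by sin(2*π/5·x).
A polynomial bump cannot attain the sharp Poincaré constant (only the first sine eigenfunction does), so the ratio is strictly less than C_P, consistent with ||u||_L² ≤ C_P ||u'||_L².


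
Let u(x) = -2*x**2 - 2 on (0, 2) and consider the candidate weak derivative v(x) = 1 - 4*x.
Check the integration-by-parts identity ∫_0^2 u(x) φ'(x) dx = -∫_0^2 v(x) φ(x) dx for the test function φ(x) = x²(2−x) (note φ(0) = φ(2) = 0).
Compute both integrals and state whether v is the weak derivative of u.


LHS = 32/5, RHS = 76/15. No, v is not the weak derivative of u.

u(x) = -2*x**2 - 2, classical derivative u'(x) = -4*x.
φ(x) = x²(2−x), so φ'(x) = x*(4 - 3*x).
Note φ(0) = φ(2) = 0, so the boundary term u·φ vanishes.
LHS = ∫_0^2 u(x) φ'(x) dx = ∫_0^2 (6*x^4 - 8*x^3 + 6*x^2 - 8*x) dx. Term by term:
  ∫_0^2 6*x^4 dx = 192/5;  ∫_0^2 -8*x^3 dx = -32;  ∫_0^2 6*x^2 dx = 16;
  ∫_0^2 -8*x dx = -16.
Sum: 192/5 − 32 + 16 − 16 = 32/5.
So LHS = 32/5.
∫_0^2 v(x) φ(x) dx = ∫_0^2 (4*x^4 - 9*x^3 + 2*x^2) dx. Term by term:
  ∫_0^2 4*x^4 dx = 128/5;  ∫_0^2 -9*x^3 dx = -36;  ∫_0^2 2*x^2 dx = 16/3.
Sum: 128/5 − 36 + 16/3 = -76/15.
So RHS = -∫_0^2 v(x) φ(x) dx = 76/15.
LHS − RHS = 4/3 ≠ 0, so the identity fails.
(For a valid weak derivative the identity must hold for EVERY test function, in particular this one. The failure shows v is NOT the weak derivative of u.)
Correct weak derivative would be u'(x) = -4*x.


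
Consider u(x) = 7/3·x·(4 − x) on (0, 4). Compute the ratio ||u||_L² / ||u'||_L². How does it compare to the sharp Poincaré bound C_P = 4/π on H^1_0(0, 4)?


||u||_L² / ||u'||_L² = 2*sqrt(10)/5 < C_P = 4/π.

u(x) = 7/3·x·(4 − x), so u'(x) = 28/3 - 14*x/3.
u(x) = 7/3·x·(4 − x) vanishes at x = 0 and x = 4, so u ∈ H^1_0(0, 4). Differentiate via the product rule and integrate the resulting polynomials term by term.
  ∫_0^4 u² dx = ∫_0^4 (49*x^4/9 - 392*x^3/9 + 784*x^2/9) dx. Term by term:
    ∫_0^4 49*x^4/9 dx = 50176/45;  ∫_0^4 -392*x^3/9 dx = -25088/9;  ∫_0^4 784*x^2/9 dx = 50176/27.
  Sum: 50176/45 − 25088/9 + 50176/27 = 25088/135.
  ∫_0^4 (u')² dx = ∫_0^4 (196*x^2/9 - 784*x/9 + 784/9) dx. Term by term:
    ∫_0^4 196*x^2/9 dx = 12544/27;  ∫_0^4 -784*x/9 dx = -6272/9;  ∫_0^4 784/9 dx = 3136/9.
  Sum: 12544/27 − 6272/9 + 3136/9 = 3136/27.
∫_0^4 u² dx = 25088/135, so ||u||_L² = 112*sqrt(30)/45.
∫_0^4 (u')² dx = 3136/27, so ||u'||_L² = 56*sqrt(3)/9.
Ratio ||u||_L² / ||u'||_L² = 2*sqrt(10)/5.
Sharp Poincaré constant on H^1_0(0, 4) is C_P = L/π = 4/π, achieved by sin(π/4·x).
A polynomial bump cannot attain the sharp Poincaré constant (only the first sine eigenfunction does), so the ratio is strictly less than C_P, consistent with ||u||_L² ≤ C_P ||u'||_L².


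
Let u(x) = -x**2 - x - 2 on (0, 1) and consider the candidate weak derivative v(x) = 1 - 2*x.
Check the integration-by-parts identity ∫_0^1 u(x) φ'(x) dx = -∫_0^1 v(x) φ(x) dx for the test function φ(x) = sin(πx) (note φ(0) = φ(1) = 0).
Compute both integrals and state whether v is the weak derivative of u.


LHS = 4/π, RHS = 0. No, v is not the weak derivative of u.

u(x) = -x**2 - x - 2, classical derivative u'(x) = -2*x - 1.
φ(x) = sin(πx), so φ'(x) = π*cos(π*x).
Note φ(0) = φ(1) = 0, so the boundary term u·φ vanishes.
LHS = ∫_0^1 u(x) φ'(x) dx = ∫_0^1 (-π*x^2*cos(π*x) - π*x*cos(π*x) - 2*π*cos(π*x)) dx. Term by term:
  ∫_0^1 -2*π*cos(π*x) dx = 0;  ∫_0^1 -π*x*cos(π*x) dx = 2/π;  ∫_0^1 -π*x^2*cos(π*x) dx = 2/π.
Sum: 0 + 2/π + 2/π = 4/π.
So LHS = 4/π.
∫_0^1 v(x) φ(x) dx = ∫_0^1 (-2*x*sin(π*x) + sin(π*x)) dx. Term by term:
  ∫_0^1 -2*x*sin(π*x) dx = -2/π;  ∫_0^1 sin(π*x) dx = 2/π.
Sum: -2/π + 2/π = 0.
So RHS = -∫_0^1 v(x) φ(x) dx = 0.
LHS − RHS = 4/π ≠ 0, so the identity fails.
(For a valid weak derivative the identity must hold for EVERY test function, in particular this one. The failure shows v is NOT the weak derivative of u.)
Correct weak derivative would be u'(x) = -2*x - 1.


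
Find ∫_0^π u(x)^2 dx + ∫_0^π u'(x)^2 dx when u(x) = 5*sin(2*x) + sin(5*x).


||u||_{H^1(0,π)}^2 = 151*π/2

u'(x) = 10*cos(2*x) + 5*cos(5*x).
Expand u² and (u')² and integrate term by term on (0, π), using: for integers n ≥ 1, ∫_0^π sin²(nx) dx = ∫_0^π cos²(nx) dx = π/2; for n ≠ n', ∫_0^π sin(nx)sin(n'x) dx = ∫_0^π cos(nx)cos(n'x) dx = 0; and by product-to-sum, ∫_0^π sin(nx)cos(n'x) dx = ½∫_0^π [sin((n+n')x) + sin((n−n')x)] dx, which is 0 when n+n' is even and 2n/(n²−n'²) when n+n' is odd (it need not vanish on (0, π)).
  u² squared terms: (5)²·∫sin(2x)² dx = 25·π/2 = 25*π/2;  (1)²·∫sin(5x)² dx = 1·π/2 = π/2.
  u² cross terms: 2·(5)·(1)·∫sin(2x)·sin(5x) dx = 10·(0) = 0.
  So ∫_0^π u² dx = 25*π/2 + π/2 + 0 = 13*π.
  (u')² squared terms: (5)²·∫cos(5x)² dx = 25·π/2 = 25*π/2;  (10)²·∫cos(2x)² dx = 100·π/2 = 50*π.
  (u')² cross terms: 2·(5)·(10)·∫cos(5x)·cos(2x) dx = 100·(0) = 0.
  So ∫_0^π (u')² dx = 25*π/2 + 50*π + 0 = 125*π/2.
||u||_{H^1}^2 = (13*π) + (125*π/2) = 151*π/2.


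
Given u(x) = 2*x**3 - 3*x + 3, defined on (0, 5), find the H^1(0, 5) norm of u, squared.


||u||_{H^1}^2 = 421805/7

The H^1 norm (squared) on an interval (0, L) is
  ||u||_{H^1}^2 = ∫_0^L u(x)^2 dx + ∫_0^L u'(x)^2 dx.
Compute u'(x) = 6*x**2 - 3.
Then u(x)^2 = 4*x**6 - 12*x**4 + 12*x**3 + 9*x**2 - 18*x + 9 and u'(x)^2 = 36*x**4 - 36*x**2 + 9.
Integrate each monomial from 0 to 5 using ∫_0^5 c·x^n dx = c·5^(n+1)/(n+1):
  ∫_0^5 u(x)^2 dx = ∫_0^5 (4*x^6 - 12*x^4 + 12*x^3 + 9*x^2 - 18*x + 9) dx. Term by term:
    ∫_0^5 4*x^6 dx = 312500/7;  ∫_0^5 -12*x^4 dx = -7500;  ∫_0^5 12*x^3 dx = 1875;
    ∫_0^5 9*x^2 dx = 375;  ∫_0^5 -18*x dx = -225;  ∫_0^5 9 dx = 45.
  Sum: 312500/7 − 7500 + 1875 + 375 − 225 + 45 = 274490/7.
  ∫_0^5 u'(x)^2 dx = ∫_0^5 (36*x^4 - 36*x^2 + 9) dx. Term by term:
    ∫_0^5 36*x^4 dx = 22500;  ∫_0^5 -36*x^2 dx = -1500;  ∫_0^5 9 dx = 45.
  Sum: 22500 − 1500 + 45 = 21045.
Adding: ||u||_{H^1}^2 = 274490/7 + 21045 = 421805/7.


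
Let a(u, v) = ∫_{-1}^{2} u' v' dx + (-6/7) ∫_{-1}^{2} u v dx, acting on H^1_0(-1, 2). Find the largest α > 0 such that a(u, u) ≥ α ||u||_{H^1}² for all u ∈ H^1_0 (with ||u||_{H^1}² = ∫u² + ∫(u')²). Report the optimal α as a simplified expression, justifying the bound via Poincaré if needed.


α = (-54/7 + π^2)/(9 + π^2)

Coercivity of a(·,·) on H^1_0(-1, 2) means a(u, u) ≥ α ||u||_{H^1}² for every u ∈ H^1_0.
The interval has length L = 3, and Poincaré/coercivity depend only on L. Here a(u, u) = ∫(u')² + (-6/7)·∫u².
Here c = -6/7 < 0 with |c| < (π/L)² = π^2/9, so coercivity still holds. The condition a(u,u) ≥ α||u||_{H^1}² reads (1−α)∫(u')² ≥ (α−c)∫u². Any admissible α is ≤ 1 (rapidly oscillating u have ∫u²/∫(u')² → 0), and α = 1 would force 0 ≥ (1−c)∫u², impossible since c < 1; so 1−α > 0. By the sharp Poincaré inequality on H^1_0 of an interval of length L, ∫(u')² ≥ (π/L)²∫u² with equality for the first sine mode sin(π(x−x₀)/L) (x₀ the left endpoint), so the inequality holds for all u iff (1−α)(π/L)² ≥ α − c, i.e. α ≤ ((π/L)² + c)/((π/L)² + 1) = (1 + c(L/π)²)/(1 + (L/π)²). (Direct route, valid since c ≤ 0: Poincaré gives c∫u² ≥ c(L/π)²∫(u')², so a(u,u) ≥ (1 + c(L/π)²)∫(u')², while ||u||_{H^1}² ≤ (1 + (L/π)²)∫(u')²; dividing yields the same α.) With (π/L)² = π^2/9 and c = -6/7, the largest admissible constant is α = ((π/L)² + c)/((π/L)² + 1).
Simplifying, α = (-54/7 + π^2)/(9 + π^2).


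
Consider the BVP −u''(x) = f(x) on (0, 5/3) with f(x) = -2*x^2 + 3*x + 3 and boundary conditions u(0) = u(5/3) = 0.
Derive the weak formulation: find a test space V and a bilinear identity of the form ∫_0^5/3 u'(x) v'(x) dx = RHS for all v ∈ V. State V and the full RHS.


V = H^1_0(0, 5/3) (so v(0) = v(5/3) = 0); weak form: ∫_0^5/3 u'v' dx = ∫_0^5/3 (-2*x^2 + 3*x + 3) v dx for all v ∈ V.

Multiply both sides by a test function v and integrate from 0 to 5/3:
  ∫_0^5/3 −u''(x) v(x) dx = ∫_0^5/3 f(x) v(x) dx.
Integrate the LHS by parts once:
  ∫_0^5/3 −u'' v dx = −[u'(x) v(x)]_0^5/3 + ∫_0^5/3 u'(x) v'(x) dx.
Thus ∫_0^5/3 u'(x) v'(x) dx = ∫_0^5/3 f(x) v(x) dx + [u'(x) v(x)]_0^5/3.
Choose V so that boundary terms are either known or forced to vanish.
u is Dirichlet: u(0) = u(5/3) = 0. Let V = H^1_0(0, 5/3); then v(0) = v(5/3) = 0, and [u' v]_0^5/3 = 0.
Weak formulation: find u (satisfying any essential BC) such that ∫_0^5/3 u'(x) v'(x) dx = ∫_0^5/3 f v dx for all v ∈ V.
Substituting f(x) = -2*x^2 + 3*x + 3, the right-hand side is ∫_0^5/3 (-2*x^2 + 3*x + 3) v dx.


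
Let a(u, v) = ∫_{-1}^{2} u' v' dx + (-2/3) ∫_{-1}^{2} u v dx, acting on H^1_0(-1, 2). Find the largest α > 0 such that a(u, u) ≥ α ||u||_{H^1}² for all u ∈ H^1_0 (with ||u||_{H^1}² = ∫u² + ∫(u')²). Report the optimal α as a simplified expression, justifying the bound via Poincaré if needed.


α = (-6 + π^2)/(9 + π^2)

Coercivity of a(·,·) on H^1_0(-1, 2) means a(u, u) ≥ α ||u||_{H^1}² for every u ∈ H^1_0.
The interval has length L = 3, and Poincaré/coercivity depend only on L. Here a(u, u) = ∫(u')² + (-2/3)·∫u².
Here c = -2/3 < 0 with |c| < (π/L)² = π^2/9, so coercivity still holds. The condition a(u,u) ≥ α||u||_{H^1}² reads (1−α)∫(u')² ≥ (α−c)∫u². Any admissible α is ≤ 1 (rapidly oscillating u have ∫u²/∫(u')² → 0), and α = 1 would force 0 ≥ (1−c)∫u², impossible since c < 1; so 1−α > 0. By the sharp Poincaré inequality on H^1_0 of an interval of length L, ∫(u')² ≥ (π/L)²∫u² with equality for the first sine mode sin(π(x−x₀)/L) (x₀ the left endpoint), so the inequality holds for all u iff (1−α)(π/L)² ≥ α − c, i.e. α ≤ ((π/L)² + c)/((π/L)² + 1) = (1 + c(L/π)²)/(1 + (L/π)²). (Direct route, valid since c ≤ 0: Poincaré gives c∫u² ≥ c(L/π)²∫(u')², so a(u,u) ≥ (1 + c(L/π)²)∫(u')², while ||u||_{H^1}² ≤ (1 + (L/π)²)∫(u')²; dividing yields the same α.) With (π/L)² = π^2/9 and c = -2/3, the largest admissible constant is α = ((π/L)² + c)/((π/L)² + 1).
Simplifying, α = (-6 + π^2)/(9 + π^2).


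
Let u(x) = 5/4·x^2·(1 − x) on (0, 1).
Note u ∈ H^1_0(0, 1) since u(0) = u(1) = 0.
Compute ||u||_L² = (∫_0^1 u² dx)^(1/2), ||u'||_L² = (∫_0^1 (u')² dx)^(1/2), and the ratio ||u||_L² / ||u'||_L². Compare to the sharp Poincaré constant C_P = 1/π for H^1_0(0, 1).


||u||_L² / ||u'||_L² = sqrt(14)/14 < C_P = 1/π.

u(x) = 5/4·x^2·(1 − x), so u'(x) = 5*x*(2 - 3*x)/4.
u(x) = 5/4·x^2·(1 − x) vanishes at x = 0 and x = 1, so u ∈ H^1_0(0, 1). Differentiate via the product rule and integrate the resulting polynomials term by term.
  ∫_0^1 u² dx = ∫_0^1 (25*x^6/16 - 25*x^5/8 + 25*x^4/16) dx. Term by term:
    ∫_0^1 25*x^6/16 dx = 25/112;  ∫_0^1 -25*x^5/8 dx = -25/48;  ∫_0^1 25*x^4/16 dx = 5/16.
  Sum: 25/112 − 25/48 + 5/16 = 5/336.
  ∫_0^1 (u')² dx = ∫_0^1 (225*x^4/16 - 75*x^3/4 + 25*x^2/4) dx. Term by term:
    ∫_0^1 225*x^4/16 dx = 45/16;  ∫_0^1 -75*x^3/4 dx = -75/16;  ∫_0^1 25*x^2/4 dx = 25/12.
  Sum: 45/16 − 75/16 + 25/12 = 5/24.
∫_0^1 u² dx = 5/336, so ||u||_L² = sqrt(105)/84.
∫_0^1 (u')² dx = 5/24, so ||u'||_L² = sqrt(30)/12.
Ratio ||u||_L² / ||u'||_L² = sqrt(14)/14.
Sharp Poincaré constant on H^1_0(0, 1) is C_P = L/π = 1/π, achieved by sin(π·x).
A polynomial bump cannot attain the sharp Poincaré constant (only the first sine eigenfunction does), so the ratio is strictly less than C_P, consistent with ||u||_L² ≤ C_P ||u'||_L².


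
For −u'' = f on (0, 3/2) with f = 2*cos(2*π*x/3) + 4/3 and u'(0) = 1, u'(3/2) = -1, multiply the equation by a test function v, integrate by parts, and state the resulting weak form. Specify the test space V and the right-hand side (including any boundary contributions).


V = H^1(0, 3/2) (v unrestricted at boundary; u is determined up to an additive constant); weak form: ∫_0^3/2 u'v' dx = ∫_0^3/2 (2*cos(2*π*x/3) + 4/3) v dx − v(3/2) − v(0) for all v ∈ V.

Multiply both sides by a test function v and integrate from 0 to 3/2:
  ∫_0^3/2 −u''(x) v(x) dx = ∫_0^3/2 f(x) v(x) dx.
Integrate the LHS by parts once:
  ∫_0^3/2 −u'' v dx = −[u'(x) v(x)]_0^3/2 + ∫_0^3/2 u'(x) v'(x) dx.
Thus ∫_0^3/2 u'(x) v'(x) dx = ∫_0^3/2 f(x) v(x) dx + [u'(x) v(x)]_0^3/2.
Choose V so that boundary terms are either known or forced to vanish.
u has inhomogeneous Neumann u'(0) = 1, u'(3/2) = -1. [u' v]_0^3/2 = (-1)·v(3/2) − (1)·v(0) = − v(3/2) − v(0). Take V = H^1(0, 3/2); boundary term becomes part of RHS.
Weak formulation: find u (satisfying any essential BC) such that ∫_0^3/2 u'(x) v'(x) dx = ∫_0^3/2 f v dx − v(3/2) − v(0) for all v ∈ V (Neumann data are natural BCs: they enter the RHS as boundary terms).
Substituting f(x) = 2*cos(2*π*x/3) + 4/3, the right-hand side is ∫_0^3/2 (2*cos(2*π*x/3) + 4/3) v dx − v(3/2) − v(0).
Compatibility check (pure Neumann): taking v ≡ 1 ∈ V gives 0 = ∫_0^3/2 f dx + (-1) − (1), i.e. ∫_0^3/2 f dx must equal u'(0) − u'(3/2) = 2. Indeed ∫_0^3/2 (2*cos(2*π*x/3) + 4/3) dx = 2, so the data are compatible. The solution is then unique only up to an additive constant (fix it e.g. by requiring ∫_0^3/2 u dx = 0).


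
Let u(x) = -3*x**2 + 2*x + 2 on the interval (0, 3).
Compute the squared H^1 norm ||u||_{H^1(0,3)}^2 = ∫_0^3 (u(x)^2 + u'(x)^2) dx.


||u||_{H^1}^2 = 1992/5

The H^1 norm (squared) on an interval (0, L) is
  ||u||_{H^1}^2 = ∫_0^L u(x)^2 dx + ∫_0^L u'(x)^2 dx.
Compute u'(x) = 2 - 6*x.
Then u(x)^2 = 9*x**4 - 12*x**3 - 8*x**2 + 8*x + 4 and u'(x)^2 = 36*x**2 - 24*x + 4.
Integrate each monomial from 0 to 3 using ∫_0^3 c·x^n dx = c·3^(n+1)/(n+1):
  ∫_0^3 u(x)^2 dx = ∫_0^3 (9*x^4 - 12*x^3 - 8*x^2 + 8*x + 4) dx. Term by term:
    ∫_0^3 9*x^4 dx = 2187/5;  ∫_0^3 -12*x^3 dx = -243;  ∫_0^3 -8*x^2 dx = -72;
    ∫_0^3 8*x dx = 36;  ∫_0^3 4 dx = 12.
  Sum: 2187/5 − 243 − 72 + 36 + 12 = 852/5.
  ∫_0^3 u'(x)^2 dx = ∫_0^3 (36*x^2 - 24*x + 4) dx. Term by term:
    ∫_0^3 36*x^2 dx = 324;  ∫_0^3 -24*x dx = -108;  ∫_0^3 4 dx = 12.
  Sum: 324 − 108 + 12 = 228.
Adding: ||u||_{H^1}^2 = 852/5 + 228 = 1992/5.


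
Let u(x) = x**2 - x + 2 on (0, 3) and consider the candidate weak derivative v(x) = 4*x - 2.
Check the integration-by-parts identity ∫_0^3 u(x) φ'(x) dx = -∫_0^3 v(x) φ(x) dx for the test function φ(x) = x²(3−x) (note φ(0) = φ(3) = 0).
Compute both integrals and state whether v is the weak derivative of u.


LHS = -351/20, RHS = -351/10. No, v is not the weak derivative of u.

u(x) = x**2 - x + 2, classical derivative u'(x) = 2*x - 1.
φ(x) = x²(3−x), so φ'(x) = 3*x*(2 - x).
Note φ(0) = φ(3) = 0, so the boundary term u·φ vanishes.
LHS = ∫_0^3 u(x) φ'(x) dx = ∫_0^3 (-3*x^4 + 9*x^3 - 12*x^2 + 12*x) dx. Term by term:
  ∫_0^3 -3*x^4 dx = -729/5;  ∫_0^3 9*x^3 dx = 729/4;  ∫_0^3 -12*x^2 dx = -108;
  ∫_0^3 12*x dx = 54.
Sum: -729/5 + 729/4 − 108 + 54 = -351/20.
So LHS = -351/20.
∫_0^3 v(x) φ(x) dx = ∫_0^3 (-4*x^4 + 14*x^3 - 6*x^2) dx. Term by term:
  ∫_0^3 -4*x^4 dx = -972/5;  ∫_0^3 14*x^3 dx = 567/2;  ∫_0^3 -6*x^2 dx = -54.
Sum: -972/5 + 567/2 − 54 = 351/10.
So RHS = -∫_0^3 v(x) φ(x) dx = -351/10.
LHS − RHS = 351/20 ≠ 0, so the identity fails.
(For a valid weak derivative the identity must hold for EVERY test function, in particular this one. The failure shows v is NOT the weak derivative of u.)
Correct weak derivative would be u'(x) = 2*x - 1.


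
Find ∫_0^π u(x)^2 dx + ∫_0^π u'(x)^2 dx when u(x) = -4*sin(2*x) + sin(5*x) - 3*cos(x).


||u||_{H^1(0,π)}^2 = 64 + 62*π

u'(x) = 3*sin(x) - 8*cos(2*x) + 5*cos(5*x).
Expand u² and (u')² and integrate term by term on (0, π), using: for integers n ≥ 1, ∫_0^π sin²(nx) dx = ∫_0^π cos²(nx) dx = π/2; for n ≠ n', ∫_0^π sin(nx)sin(n'x) dx = ∫_0^π cos(nx)cos(n'x) dx = 0; and by product-to-sum, ∫_0^π sin(nx)cos(n'x) dx = ½∫_0^π [sin((n+n')x) + sin((n−n')x)] dx, which is 0 when n+n' is even and 2n/(n²−n'²) when n+n' is odd (it need not vanish on (0, π)).
  u² squared terms: (-4)²·∫sin(2x)² dx = 16·π/2 = 8*π;  (-3)²·∫cos(x)² dx = 9·π/2 = 9*π/2;  (1)²·∫sin(5x)² dx = 1·π/2 = π/2.
  u² cross terms: 2·(-4)·(-3)·∫sin(2x)·cos(x) dx = 24·(4/3) = 32;  2·(-4)·(1)·∫sin(2x)·sin(5x) dx = -8·(0) = 0;  2·(-3)·(1)·∫cos(x)·sin(5x) dx = -6·(0) = 0.
  So ∫_0^π u² dx = 8*π + 9*π/2 + π/2 + 32 + 0 + 0 = 32 + 13*π.
  (u')² squared terms: (-8)²·∫cos(2x)² dx = 64·π/2 = 32*π;  (3)²·∫sin(x)² dx = 9·π/2 = 9*π/2;  (5)²·∫cos(5x)² dx = 25·π/2 = 25*π/2.
  (u')² cross terms: 2·(-8)·(3)·∫cos(2x)·sin(x) dx = -48·(-2/3) = 32;  2·(-8)·(5)·∫cos(2x)·cos(5x) dx = -80·(0) = 0;  2·(3)·(5)·∫sin(x)·cos(5x) dx = 30·(0) = 0.
  So ∫_0^π (u')² dx = 32*π + 9*π/2 + 25*π/2 + 32 + 0 + 0 = 32 + 49*π.
||u||_{H^1}^2 = (32 + 13*π) + (32 + 49*π) = 64 + 62*π.


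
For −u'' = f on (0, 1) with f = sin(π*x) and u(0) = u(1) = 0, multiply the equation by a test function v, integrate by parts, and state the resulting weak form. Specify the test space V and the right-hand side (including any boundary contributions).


V = H^1_0(0, 1) (so v(0) = v(1) = 0); weak form: ∫_0^1 u'v' dx = ∫_0^1 (sin(π*x)) v dx for all v ∈ V.

Multiply both sides by a test function v and integrate from 0 to 1:
  ∫_0^1 −u''(x) v(x) dx = ∫_0^1 f(x) v(x) dx.
Integrate the LHS by parts once:
  ∫_0^1 −u'' v dx = −[u'(x) v(x)]_0^1 + ∫_0^1 u'(x) v'(x) dx.
Thus ∫_0^1 u'(x) v'(x) dx = ∫_0^1 f(x) v(x) dx + [u'(x) v(x)]_0^1.
Choose V so that boundary terms are either known or forced to vanish.
u is Dirichlet: u(0) = u(1) = 0. Let V = H^1_0(0, 1); then v(0) = v(1) = 0, and [u' v]_0^1 = 0.
Weak formulation: find u (satisfying any essential BC) such that ∫_0^1 u'(x) v'(x) dx = ∫_0^1 f v dx for all v ∈ V.
Substituting f(x) = sin(π*x), the right-hand side is ∫_0^1 (sin(π*x)) v dx.


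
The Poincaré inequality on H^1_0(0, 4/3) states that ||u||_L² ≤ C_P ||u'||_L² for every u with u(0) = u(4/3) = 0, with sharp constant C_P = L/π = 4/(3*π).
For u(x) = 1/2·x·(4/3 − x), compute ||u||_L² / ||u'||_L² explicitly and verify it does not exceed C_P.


||u||_L² / ||u'||_L² = 2*sqrt(10)/15 < C_P = 4/(3*π).

u(x) = 1/2·x·(4/3 − x), so u'(x) = 2/3 - x.
u(x) = 1/2·x·(4/3 − x) vanishes at x = 0 and x = 4/3, so u ∈ H^1_0(0, 4/3). Differentiate via the product rule and integrate the resulting polynomials term by term.
  ∫_0^4/3 u² dx = ∫_0^4/3 (x^4/4 - 2*x^3/3 + 4*x^2/9) dx. Term by term:
    ∫_0^4/3 x^4/4 dx = 256/1215;  ∫_0^4/3 -2*x^3/3 dx = -128/243;  ∫_0^4/3 4*x^2/9 dx = 256/729.
  Sum: 256/1215 − 128/243 + 256/729 = 128/3645.
  ∫_0^4/3 (u')² dx = ∫_0^4/3 (x^2 - 4*x/3 + 4/9) dx. Term by term:
    ∫_0^4/3 x^2 dx = 64/81;  ∫_0^4/3 -4*x/3 dx = -32/27;  ∫_0^4/3 4/9 dx = 16/27.
  Sum: 64/81 − 32/27 + 16/27 = 16/81.
∫_0^4/3 u² dx = 128/3645, so ||u||_L² = 8*sqrt(10)/135.
∫_0^4/3 (u')² dx = 16/81, so ||u'||_L² = 4/9.
Ratio ||u||_L² / ||u'||_L² = 2*sqrt(10)/15.
Sharp Poincaré constant on H^1_0(0, 4/3) is C_P = L/π = 4/(3*π), achieved by sin(3*π/4·x).
A polynomial bump cannot attain the sharp Poincaré constant (only the first sine eigenfunction does), so the ratio is strictly less than C_P, consistent with ||u||_L² ≤ C_P ||u'||_L².


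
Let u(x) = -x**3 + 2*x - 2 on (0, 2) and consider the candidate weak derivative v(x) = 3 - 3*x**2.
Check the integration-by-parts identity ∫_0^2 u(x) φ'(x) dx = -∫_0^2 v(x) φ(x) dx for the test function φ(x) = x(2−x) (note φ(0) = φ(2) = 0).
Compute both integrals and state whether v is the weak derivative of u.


LHS = 32/15, RHS = 4/5. No, v is not the weak derivative of u.

u(x) = -x**3 + 2*x - 2, classical derivative u'(x) = 2 - 3*x**2.
φ(x) = x(2−x), so φ'(x) = 2 - 2*x.
Note φ(0) = φ(2) = 0, so the boundary term u·φ vanishes.
LHS = ∫_0^2 u(x) φ'(x) dx = ∫_0^2 (2*x^4 - 2*x^3 - 4*x^2 + 8*x - 4) dx. Term by term:
  ∫_0^2 2*x^4 dx = 64/5;  ∫_0^2 -2*x^3 dx = -8;  ∫_0^2 -4*x^2 dx = -32/3;
  ∫_0^2 8*x dx = 16;  ∫_0^2 -4 dx = -8.
Sum: 64/5 − 8 − 32/3 + 16 − 8 = 32/15.
So LHS = 32/15.
∫_0^2 v(x) φ(x) dx = ∫_0^2 (3*x^4 - 6*x^3 - 3*x^2 + 6*x) dx. Term by term:
  ∫_0^2 3*x^4 dx = 96/5;  ∫_0^2 -6*x^3 dx = -24;  ∫_0^2 -3*x^2 dx = -8;
  ∫_0^2 6*x dx = 12.
Sum: 96/5 − 24 − 8 + 12 = -4/5.
So RHS = -∫_0^2 v(x) φ(x) dx = 4/5.
LHS − RHS = 4/3 ≠ 0, so the identity fails.
(For a valid weak derivative the identity must hold for EVERY test function, in particular this one. The failure shows v is NOT the weak derivative of u.)
Correct weak derivative would be u'(x) = 2 - 3*x**2.


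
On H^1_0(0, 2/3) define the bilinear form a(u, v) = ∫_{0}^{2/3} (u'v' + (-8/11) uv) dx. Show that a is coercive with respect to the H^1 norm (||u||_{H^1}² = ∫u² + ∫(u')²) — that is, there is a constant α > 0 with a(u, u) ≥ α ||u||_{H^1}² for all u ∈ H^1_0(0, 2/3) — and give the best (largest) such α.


α = (-32 + 99*π^2)/(11*(4 + 9*π^2))

Coercivity of a(·,·) on H^1_0(0, 2/3) means a(u, u) ≥ α ||u||_{H^1}² for every u ∈ H^1_0.
The interval has length L = 2/3, and Poincaré/coercivity depend only on L. Here a(u, u) = ∫(u')² + (-8/11)·∫u².
Here c = -8/11 < 0 with |c| < (π/L)² = 9*π^2/4, so coercivity still holds. The condition a(u,u) ≥ α||u||_{H^1}² reads (1−α)∫(u')² ≥ (α−c)∫u². Any admissible α is ≤ 1 (rapidly oscillating u have ∫u²/∫(u')² → 0), and α = 1 would force 0 ≥ (1−c)∫u², impossible since c < 1; so 1−α > 0. By the sharp Poincaré inequality on H^1_0 of an interval of length L, ∫(u')² ≥ (π/L)²∫u² with equality for the first sine mode sin(π(x−x₀)/L) (x₀ the left endpoint), so the inequality holds for all u iff (1−α)(π/L)² ≥ α − c, i.e. α ≤ ((π/L)² + c)/((π/L)² + 1) = (1 + c(L/π)²)/(1 + (L/π)²). (Direct route, valid since c ≤ 0: Poincaré gives c∫u² ≥ c(L/π)²∫(u')², so a(u,u) ≥ (1 + c(L/π)²)∫(u')², while ||u||_{H^1}² ≤ (1 + (L/π)²)∫(u')²; dividing yields the same α.) With (π/L)² = 9*π^2/4 and c = -8/11, the largest admissible constant is α = ((π/L)² + c)/((π/L)² + 1).
Simplifying, α = (-32 + 99*π^2)/(11*(4 + 9*π^2)).
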